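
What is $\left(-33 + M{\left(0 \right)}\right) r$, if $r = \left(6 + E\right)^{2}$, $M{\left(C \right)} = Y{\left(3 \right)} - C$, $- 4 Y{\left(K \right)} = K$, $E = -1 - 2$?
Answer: $- \frac{1215}{4} \approx -303.75$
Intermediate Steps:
$E = -3$ ($E = -1 - 2 = -3$)
$Y{\left(K \right)} = - \frac{K}{4}$
$M{\left(C \right)} = - \frac{3}{4} - C$ ($M{\left(C \right)} = \left(- \frac{1}{4}\right) 3 - C = - \frac{3}{4} - C$)
$r = 9$ ($r = \left(6 - 3\right)^{2} = 3^{2} = 9$)
$\left(-33 + M{\left(0 \right)}\right) r = \left(-33 - \frac{3}{4}\right) 9 = \left(- \frac{135}{4}\right) 9 = - \frac{1215}{4}$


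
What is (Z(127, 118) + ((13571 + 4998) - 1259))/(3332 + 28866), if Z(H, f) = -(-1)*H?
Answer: 17437/32198 ≈ 0.54156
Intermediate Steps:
Z(H, f) = H
(Z(127, 118) + ((13571 + 4998) - 1259))/(3332 + 28866) = (127 + ((13571 + 4998) - 1259))/(3332 + 28866) = (127 + (18569 - 1259))/32198 = (127 + 17310)*(1/32198) = 17437*(1/32198) = 17437/32198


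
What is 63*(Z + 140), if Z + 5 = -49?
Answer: 5418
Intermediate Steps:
Z = -54 (Z = -5 - 49 = -54)
63*(Z + 140) = 63*(-54 + 140) = 63*86 = 5418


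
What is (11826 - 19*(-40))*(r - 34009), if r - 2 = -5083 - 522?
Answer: -498556632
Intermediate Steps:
r = -5603 (r = 2 + (-5083 - 522) = 2 - 5605 = -5603)
(11826 - 19*(-40))*(r - 34009) = (11826 - 19*(-40))*(-5603 - 34009) = (11826 + 760)*(-39612) = 12586*(-39612) = -498556632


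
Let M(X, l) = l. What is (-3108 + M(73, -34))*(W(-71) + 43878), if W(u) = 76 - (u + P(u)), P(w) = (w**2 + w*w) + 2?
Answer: -106642622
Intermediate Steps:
P(w) = 2 + 2*w**2 (P(w) = (w**2 + w**2) + 2 = 2*w**2 + 2 = 2 + 2*w**2)
W(u) = 74 - u - 2*u**2 (W(u) = 76 - (u + (2 + 2*u**2)) = 76 - (2 + u + 2*u**2) = 76 + (-2 - u - 2*u**2) = 74 - u - 2*u**2)
(-3108 + M(73, -34))*(W(-71) + 43878) = (-3108 - 34)*((74 - 1*(-71) - 2*(-71)**2) + 43878) = -3142*((74 + 71 - 2*5041) + 43878) = -3142*((74 + 71 - 10082) + 43878) = -3142*(-9937 + 43878) = -3142*33941 = -106642622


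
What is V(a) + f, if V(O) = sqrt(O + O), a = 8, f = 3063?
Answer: 3067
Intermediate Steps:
V(O) = sqrt(2)*sqrt(O) (V(O) = sqrt(2*O) = sqrt(2)*sqrt(O))
V(a) + f = sqrt(2)*sqrt(8) + 3063 = sqrt(2)*(2*sqrt(2)) + 3063 = 4 + 3063 = 3067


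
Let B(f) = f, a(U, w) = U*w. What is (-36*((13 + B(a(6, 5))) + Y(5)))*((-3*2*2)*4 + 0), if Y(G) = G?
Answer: 82944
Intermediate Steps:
(-36*((13 + B(a(6, 5))) + Y(5)))*((-3*2*2)*4 + 0) = (-36*((13 + 6*5) + 5))*((-3*2*2)*4 + 0) = (-36*((13 + 30) + 5))*(-6*2*4 + 0) = (-36*(43 + 5))*(-12*4 + 0) = (-36*48)*(-48 + 0) = -1728*(-48) = 82944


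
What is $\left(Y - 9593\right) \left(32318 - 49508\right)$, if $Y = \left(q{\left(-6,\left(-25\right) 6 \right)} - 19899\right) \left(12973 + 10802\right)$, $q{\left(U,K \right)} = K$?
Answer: $8194035823920$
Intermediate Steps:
$Y = -476664975$ ($Y = \left(\left(-25\right) 6 - 19899\right) \left(12973 + 10802\right) = \left(-150 - 19899\right) 23775 = \left(-20049\right) 23775 = -476664975$)
$\left(Y - 9593\right) \left(32318 - 49508\right) = \left(-476664975 - 9593\right) \left(32318 - 49508\right) = \left(-476674568\right) \left(-17190\right) = 8194035823920$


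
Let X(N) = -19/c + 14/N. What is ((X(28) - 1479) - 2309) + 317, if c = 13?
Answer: -90271/26 ≈ -3472.0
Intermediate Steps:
X(N) = -19/13 + 14/N
((X(28) - 1479) - 2309) + 317 = (((-19/13 + 14/28) - 1479) - 2309) + 317 = (((-19/13 + 14*(1/28)) - 1479) - 2309) + 317 = (((-19/13 + 1/2) - 1479) - 2309) + 317 = ((-25/26 - 1479) - 2309) + 317 = (-38479/26 - 2309) + 317 = -98513/26 + 317 = -90271/26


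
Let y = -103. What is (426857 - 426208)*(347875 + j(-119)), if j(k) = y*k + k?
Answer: 233648437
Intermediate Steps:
j(k) = -102*k (j(k) = -103*k + k = -102*k)
(426857 - 426208)*(347875 + j(-119)) = (426857 - 426208)*(347875 - 102*(-119)) = 649*(347875 + 12138) = 649*360013 = 233648437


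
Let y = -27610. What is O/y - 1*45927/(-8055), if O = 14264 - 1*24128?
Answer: 14972211/2471095 ≈ 6.0589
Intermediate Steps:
O = -9864 (O = 14264 - 24128 = -9864)
O/y - 1*45927/(-8055) = -9864/(-27610) - 1*45927/(-8055) = -9864*(-1/27610) - 45927*(-1/8055) = 4932/13805 + 5103/895 = 14972211/2471095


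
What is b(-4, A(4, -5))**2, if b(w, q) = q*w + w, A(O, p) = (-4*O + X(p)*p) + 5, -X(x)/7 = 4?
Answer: 270400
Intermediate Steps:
X(x) = -28 (X(x) = -7*4 = -28)
A(O, p) = 5 - 28*p - 4*O (A(O, p) = (-4*O - 28*p) + 5 = (-28*p - 4*O) + 5 = 5 - 28*p - 4*O)
b(w, q) = w + q*w
b(-4, A(4, -5))**2 = (-4*(1 + (5 - 28*(-5) - 4*4)))**2 = (-4*(1 + (5 + 140 - 16)))**2 = (-4*(1 + 129))**2 = (-4*130)**2 = (-520)**2 = 270400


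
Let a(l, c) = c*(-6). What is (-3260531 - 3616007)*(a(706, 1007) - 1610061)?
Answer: 11113193691414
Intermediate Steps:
a(l, c) = -6*c
(-3260531 - 3616007)*(a(706, 1007) - 1610061) = (-3260531 - 3616007)*(-6*1007 - 1610061) = -6876538*(-6042 - 1610061) = -6876538*(-1616103) = 11113193691414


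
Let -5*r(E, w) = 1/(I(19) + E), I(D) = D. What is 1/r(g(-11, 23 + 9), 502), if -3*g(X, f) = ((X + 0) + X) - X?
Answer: -340/3 ≈ -113.33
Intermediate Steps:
g(X, f) = -X/3 (g(X, f) = -(((X + 0) + X) - X)/3 = -((X + X) - X)/3 = -(2*X - X)/3 = -X/3)
r(E, w) = -1/(5*(19 + E))
1/r(g(-11, 23 + 9), 502) = 1/(-1/(95 + 5*(-1/3*(-11)))) = 1/(-1/(95 + 5*(11/3))) = 1/(-1/(95 + 55/3)) = 1/(-1/340/3) = 1/(-1*3/340) = 1/(-3/340) = -340/3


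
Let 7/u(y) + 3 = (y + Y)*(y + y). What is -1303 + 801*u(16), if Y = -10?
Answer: -3820/3 ≈ -1273.3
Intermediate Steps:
u(y) = 7/(-3 + 2*y*(-10 + y)) (u(y) = 7/(-3 + (y - 10)*(y + y)) = 7/(-3 + (-10 + y)*(2*y)) = 7/(-3 + 2*y*(-10 + y)))
-1303 + 801*u(16) = -1303 + 801*(7/(-3 - 20*16 + 2*16²)) = -1303 + 801*(7/(-3 - 320 + 2*256)) = -1303 + 801*(7/(-3 - 320 + 512)) = -1303 + 801*(7/189) = -1303 + 801*(7*(1/189)) = -1303 + 801*(1/27) = -1303 + 89/3 = -3820/3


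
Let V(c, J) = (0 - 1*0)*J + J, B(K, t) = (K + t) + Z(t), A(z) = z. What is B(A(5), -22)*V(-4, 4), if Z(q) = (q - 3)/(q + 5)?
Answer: -1056/17 ≈ -62.118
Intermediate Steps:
Z(q) = (-3 + q)/(5 + q)
B(K, t) = K + t + (-3 + t)/(5 + t) (B(K, t) = (K + t) + (-3 + t)/(5 + t) = K + t + (-3 + t)/(5 + t))
V(c, J) = J (V(c, J) = (0 + 0)*J + J = 0*J + J = 0 + J = J)
B(A(5), -22)*V(-4, 4) = ((-3 - 22 + (5 - 22)*(5 - 22))/(5 - 22))*4 = ((-3 - 22 - 17*(-17))/(-17))*4 = -(-3 - 22 + 289)/17*4 = -1/17*264*4 = -264/17*4 = -1056/17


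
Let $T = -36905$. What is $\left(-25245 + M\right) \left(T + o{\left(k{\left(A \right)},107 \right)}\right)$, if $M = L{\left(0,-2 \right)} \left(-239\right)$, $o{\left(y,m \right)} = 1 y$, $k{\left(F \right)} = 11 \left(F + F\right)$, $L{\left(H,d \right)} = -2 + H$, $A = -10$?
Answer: $919474875$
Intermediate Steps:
$k{\left(F \right)} = 22 F$ ($k{\left(F \right)} = 11 \cdot 2 F = 22 F$)
$o{\left(y,m \right)} = y$
$M = 478$ ($M = \left(-2 + 0\right) \left(-239\right) = \left(-2\right) \left(-239\right) = 478$)
$\left(-25245 + M\right) \left(T + o{\left(k{\left(A \right)},107 \right)}\right) = \left(-25245 + 478\right) \left(-36905 + 22 \left(-10\right)\right) = - 24767 \left(-36905 - 220\right) = \left(-24767\right) \left(-37125\right) = 919474875$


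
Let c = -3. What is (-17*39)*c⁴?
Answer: -53703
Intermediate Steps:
(-17*39)*c⁴ = -17*39*(-3)⁴ = -663*81 = -53703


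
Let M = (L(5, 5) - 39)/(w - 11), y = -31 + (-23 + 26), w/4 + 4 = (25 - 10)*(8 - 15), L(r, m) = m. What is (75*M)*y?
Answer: -23800/149 ≈ -159.73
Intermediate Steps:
w = -436 (w = -16 + 4*((25 - 10)*(8 - 15)) = -16 + 4*(15*(-7)) = -16 + 4*(-105) = -16 - 420 = -436)
y = -28 (y = -31 + 3 = -28)
M = 34/447 (M = (5 - 39)/(-436 - 11) = -34/(-447) = -34*(-1/447) = 34/447 ≈ 0.076063)
(75*M)*y = (75*(34/447))*(-28) = (850/149)*(-28) = -23800/149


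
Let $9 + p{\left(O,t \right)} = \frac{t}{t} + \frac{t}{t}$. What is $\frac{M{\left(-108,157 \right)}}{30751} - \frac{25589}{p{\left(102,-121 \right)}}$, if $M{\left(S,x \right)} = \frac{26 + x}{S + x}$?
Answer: $\frac{5508211556}{1506799} \approx 3655.6$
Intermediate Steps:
$p{\left(O,t \right)} = -7$ ($p{\left(O,t \right)} = -9 + \left(\frac{t}{t} + \frac{t}{t}\right) = -9 + \left(1 + 1\right) = -9 + 2 = -7$)
$M{\left(S,x \right)} = \frac{26 + x}{S + x}$
$\frac{M{\left(-108,157 \right)}}{30751} - \frac{25589}{p{\left(102,-121 \right)}} = \frac{\frac{1}{-108 + 157} \left(26 + 157\right)}{30751} - \frac{25589}{-7} = \frac{1}{49} \cdot 183 \cdot \frac{1}{30751} - - \frac{25589}{7} = \frac{1}{49} \cdot 183 \cdot \frac{1}{30751} + \frac{25589}{7} = \frac{183}{49} \cdot \frac{1}{30751} + \frac{25589}{7} = \frac{183}{1506799} + \frac{25589}{7} = \frac{5508211556}{1506799}$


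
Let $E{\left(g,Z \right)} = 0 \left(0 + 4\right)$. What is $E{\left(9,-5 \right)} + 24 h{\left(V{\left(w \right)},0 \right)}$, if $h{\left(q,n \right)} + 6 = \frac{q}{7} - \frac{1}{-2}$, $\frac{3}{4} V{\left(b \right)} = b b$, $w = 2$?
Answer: $- \frac{796}{7} \approx -113.71$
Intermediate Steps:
$V{\left(b \right)} = \frac{4 b^{2}}{3}$ ($V{\left(b \right)} = \frac{4 b b}{3} = \frac{4 b^{2}}{3}$)
$E{\left(g,Z \right)} = 0$ ($E{\left(g,Z \right)} = 0 \cdot 4 = 0$)
$h{\left(q,n \right)} = - \frac{11}{2} + \frac{q}{7}$ ($h{\left(q,n \right)} = -6 + \left(\frac{q}{7} - \frac{1}{-2}\right) = -6 + \left(q \frac{1}{7} - - \frac{1}{2}\right) = -6 + \left(\frac{q}{7} + \frac{1}{2}\right) = -6 + \left(\frac{1}{2} + \frac{q}{7}\right) = - \frac{11}{2} + \frac{q}{7}$)
$E{\left(9,-5 \right)} + 24 h{\left(V{\left(w \right)},0 \right)} = 0 + 24 \left(- \frac{11}{2} + \frac{\frac{4}{3} \cdot 2^{2}}{7}\right) = 0 + 24 \left(- \frac{11}{2} + \frac{\frac{4}{3} \cdot 4}{7}\right) = 0 + 24 \left(- \frac{11}{2} + \frac{1}{7} \cdot \frac{16}{3}\right) = 0 + 24 \left(- \frac{11}{2} + \frac{16}{21}\right) = 0 + 24 \left(- \frac{199}{42}\right) = 0 - \frac{796}{7} = - \frac{796}{7}$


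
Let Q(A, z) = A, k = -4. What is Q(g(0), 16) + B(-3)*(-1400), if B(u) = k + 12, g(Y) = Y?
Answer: -11200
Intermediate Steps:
B(u) = 8 (B(u) = -4 + 12 = 8)
Q(g(0), 16) + B(-3)*(-1400) = 0 + 8*(-1400) = 0 - 11200 = -11200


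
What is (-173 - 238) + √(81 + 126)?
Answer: -411 + 3*√23 ≈ -396.61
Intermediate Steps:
(-173 - 238) + √(81 + 126) = -411 + √207 = -411 + 3*√23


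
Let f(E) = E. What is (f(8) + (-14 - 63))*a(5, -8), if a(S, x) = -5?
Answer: 345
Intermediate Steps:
(f(8) + (-14 - 63))*a(5, -8) = (8 + (-14 - 63))*(-5) = (8 - 77)*(-5) = -69*(-5) = 345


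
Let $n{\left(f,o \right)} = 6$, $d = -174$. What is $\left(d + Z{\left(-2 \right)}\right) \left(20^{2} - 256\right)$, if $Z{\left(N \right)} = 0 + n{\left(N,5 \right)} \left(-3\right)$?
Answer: $-27648$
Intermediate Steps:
$Z{\left(N \right)} = -18$ ($Z{\left(N \right)} = 0 + 6 \left(-3\right) = 0 - 18 = -18$)
$\left(d + Z{\left(-2 \right)}\right) \left(20^{2} - 256\right) = \left(-174 - 18\right) \left(20^{2} - 256\right) = - 192 \left(400 - 256\right) = \left(-192\right) 144 = -27648$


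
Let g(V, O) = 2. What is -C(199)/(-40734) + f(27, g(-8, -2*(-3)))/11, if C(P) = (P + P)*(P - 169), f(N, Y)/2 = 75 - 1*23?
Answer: 727946/74679 ≈ 9.7477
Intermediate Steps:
f(N, Y) = 104 (f(N, Y) = 2*(75 - 1*23) = 2*(75 - 23) = 2*52 = 104)
C(P) = 2*P*(-169 + P) (C(P) = (2*P)*(-169 + P) = 2*P*(-169 + P))
-C(199)/(-40734) + f(27, g(-8, -2*(-3)))/11 = -2*199*(-169 + 199)/(-40734) + 104/11 = -2*199*30*(-1/40734) + 104*(1/11) = -1*11940*(-1/40734) + 104/11 = -11940*(-1/40734) + 104/11 = 1990/6789 + 104/11 = 727946/74679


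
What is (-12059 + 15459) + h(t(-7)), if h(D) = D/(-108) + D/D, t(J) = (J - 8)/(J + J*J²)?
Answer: 8570519/2520 ≈ 3401.0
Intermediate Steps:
t(J) = (-8 + J)/(J + J³)
h(D) = 1 - D/108 (h(D) = D*(-1/108) + 1 = -D/108 + 1 = 1 - D/108)
(-12059 + 15459) + h(t(-7)) = (-12059 + 15459) + (1 - (-8 - 7)/(108*(-7 + (-7)³))) = 3400 + (1 - (-15)/(108*(-7 - 343))) = 3400 + (1 - (-15)/(108*(-350))) = 3400 + (1 - (-1)*(-15)/37800) = 3400 + (1 - 1/108*3/70) = 3400 + (1 - 1/2520) = 3400 + 2519/2520 = 8570519/2520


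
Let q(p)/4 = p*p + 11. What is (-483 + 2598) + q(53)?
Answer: 13395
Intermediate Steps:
q(p) = 44 + 4*p² (q(p) = 4*(p*p + 11) = 4*(p² + 11) = 4*(11 + p²) = 44 + 4*p²)
(-483 + 2598) + q(53) = (-483 + 2598) + (44 + 4*53²) = 2115 + (44 + 4*2809) = 2115 + (44 + 11236) = 2115 + 11280 = 13395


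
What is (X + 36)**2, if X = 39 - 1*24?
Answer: 2601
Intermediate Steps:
X = 15 (X = 39 - 24 = 15)
(X + 36)**2 = (15 + 36)**2 = 51**2 = 2601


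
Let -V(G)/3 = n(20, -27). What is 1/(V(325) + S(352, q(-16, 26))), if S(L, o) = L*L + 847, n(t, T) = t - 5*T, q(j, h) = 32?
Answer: 1/124286 ≈ 8.0460e-6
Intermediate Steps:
S(L, o) = 847 + L**2 (S(L, o) = L**2 + 847 = 847 + L**2)
V(G) = -465 (V(G) = -3*(20 - 5*(-27)) = -3*(20 + 135) = -3*155 = -465)
1/(V(325) + S(352, q(-16, 26))) = 1/(-465 + (847 + 352**2)) = 1/(-465 + (847 + 123904)) = 1/(-465 + 124751) = 1/124286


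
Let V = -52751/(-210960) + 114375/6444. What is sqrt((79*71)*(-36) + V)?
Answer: I*sqrt(1999369350654076285)/3146820 ≈ 449.34*I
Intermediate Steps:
V = 679679929/37761840 (V = -52751*(-1/210960) + 114375*(1/6444) = 52751/210960 + 38125/2148 = 679679929/37761840 ≈ 17.999)
sqrt((79*71)*(-36) + V) = sqrt((79*71)*(-36) + 679679929/37761840) = sqrt(5609*(-36) + 679679929/37761840) = sqrt(-201924 + 679679929/37761840) = sqrt(-7624342100231/37761840) = I*sqrt(1999369350654076285)/3146820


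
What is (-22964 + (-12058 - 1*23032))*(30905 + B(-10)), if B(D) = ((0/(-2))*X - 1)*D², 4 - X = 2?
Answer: -1788353470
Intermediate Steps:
X = 2 (X = 4 - 1*2 = 4 - 2 = 2)
B(D) = -D² (B(D) = ((0/(-2))*2 - 1)*D² = ((0*(-½))*2 - 1)*D² = (0*2 - 1)*D² = (0 - 1)*D² = -D²)
(-22964 + (-12058 - 1*23032))*(30905 + B(-10)) = (-22964 + (-12058 - 1*23032))*(30905 - 1*(-10)²) = (-22964 + (-12058 - 23032))*(30905 - 1*100) = (-22964 - 35090)*(30905 - 100) = -58054*30805 = -1788353470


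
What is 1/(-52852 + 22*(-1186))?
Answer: -1/78944 ≈ -1.2667e-5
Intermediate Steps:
1/(-52852 + 22*(-1186)) = 1/(-52852 - 26092) = 1/(-78944) = -1/78944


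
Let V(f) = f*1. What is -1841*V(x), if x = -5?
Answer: 9205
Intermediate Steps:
V(f) = f
-1841*V(x) = -1841*(-5) = 9205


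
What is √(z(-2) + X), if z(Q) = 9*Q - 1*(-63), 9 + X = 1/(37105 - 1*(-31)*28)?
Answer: √51910192217/37973 ≈ 6.0000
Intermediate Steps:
X = -341756/37973 (X = -9 + 1/(37105 - 1*(-31)*28) = -9 + 1/(37105 + 31*28) = -9 + 1/(37105 + 868) = -9 + 1/37973 = -341756/37973 ≈ -9.0000)
z(Q) = 63 + 9*Q (z(Q) = 9*Q + 63 = 63 + 9*Q)
√(z(-2) + X) = √((63 + 9*(-2)) - 341756/37973) = √((63 - 18) - 341756/37973) = √(45 - 341756/37973) = √(1367029/37973) = √51910192217/37973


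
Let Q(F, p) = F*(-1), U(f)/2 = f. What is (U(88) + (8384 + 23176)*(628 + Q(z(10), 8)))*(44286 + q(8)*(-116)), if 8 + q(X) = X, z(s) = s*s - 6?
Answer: 746361523776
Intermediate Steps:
U(f) = 2*f
z(s) = -6 + s**2 (z(s) = s**2 - 6 = -6 + s**2)
q(X) = -8 + X
Q(F, p) = -F
(U(88) + (8384 + 23176)*(628 + Q(z(10), 8)))*(44286 + q(8)*(-116)) = (2*88 + (8384 + 23176)*(628 - (-6 + 10**2)))*(44286 + (-8 + 8)*(-116)) = (176 + 31560*(628 - (-6 + 100)))*(44286 + 0*(-116)) = (176 + 31560*(628 - 1*94))*(44286 + 0) = (176 + 31560*(628 - 94))*44286 = (176 + 31560*534)*44286 = (176 + 16853040)*44286 = 16853216*44286 = 746361523776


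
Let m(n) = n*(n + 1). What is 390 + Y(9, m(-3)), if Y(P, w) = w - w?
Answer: 390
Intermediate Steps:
m(n) = n*(1 + n)
Y(P, w) = 0
390 + Y(9, m(-3)) = 390 + 0 = 390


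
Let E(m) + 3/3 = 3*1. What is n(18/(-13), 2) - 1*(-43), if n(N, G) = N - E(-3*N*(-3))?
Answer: 515/13 ≈ 39.615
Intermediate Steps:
E(m) = 2 (E(m) = -1 + 3*1 = -1 + 3 = 2)
n(N, G) = -2 + N (n(N, G) = N - 1*2 = N - 2 = -2 + N)
n(18/(-13), 2) - 1*(-43) = (-2 + 18/(-13)) - 1*(-43) = (-2 + 18*(-1/13)) + 43 = (-2 - 18/13) + 43 = -44/13 + 43 = 515/13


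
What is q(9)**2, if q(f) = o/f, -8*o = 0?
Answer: 0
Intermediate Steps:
o = 0 (o = -1/8*0 = 0)
q(f) = 0 (q(f) = 0/f = 0)
q(9)**2 = 0**2 = 0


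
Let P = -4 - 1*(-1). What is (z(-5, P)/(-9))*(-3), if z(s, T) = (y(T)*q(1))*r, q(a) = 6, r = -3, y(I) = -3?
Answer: 18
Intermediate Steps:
P = -3 (P = -4 + 1 = -3)
z(s, T) = 54 (z(s, T) = -3*6*(-3) = -18*(-3) = 54)
(z(-5, P)/(-9))*(-3) = (54/(-9))*(-3) = (54*(-⅑))*(-3) = -6*(-3) = 18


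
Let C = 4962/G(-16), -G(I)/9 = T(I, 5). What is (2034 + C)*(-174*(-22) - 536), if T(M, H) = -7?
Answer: 146059456/21 ≈ 6.9552e+6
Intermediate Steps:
G(I) = 63 (G(I) = -9*(-7) = 63)
C = 1654/21 (C = 4962/63 = 4962*(1/63) = 1654/21 ≈ 78.762)
(2034 + C)*(-174*(-22) - 536) = (2034 + 1654/21)*(-174*(-22) - 536) = 44368*(3828 - 536)/21 = (44368/21)*3292 = 146059456/21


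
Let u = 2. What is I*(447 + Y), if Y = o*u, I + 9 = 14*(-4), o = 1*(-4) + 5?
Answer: -29185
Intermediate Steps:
o = 1 (o = -4 + 5 = 1)
I = -65 (I = -9 + 14*(-4) = -9 - 56 = -65)
Y = 2 (Y = 1*2 = 2)
I*(447 + Y) = -65*(447 + 2) = -65*449 = -29185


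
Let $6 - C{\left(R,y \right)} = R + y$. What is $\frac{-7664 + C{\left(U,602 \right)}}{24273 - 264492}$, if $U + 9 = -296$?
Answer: $\frac{7955}{240219} \approx 0.033116$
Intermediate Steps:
$U = -305$ ($U = -9 - 296 = -305$)
$C{\left(R,y \right)} = 6 - R - y$ ($C{\left(R,y \right)} = 6 - \left(R + y\right) = 6 - R - y$)
$\frac{-7664 + C{\left(U,602 \right)}}{24273 - 264492} = \frac{-7664 - 291}{24273 - 264492} = \frac{-7664 + \left(6 + 305 - 602\right)}{-240219} = \left(-7664 - 291\right) \left(- \frac{1}{240219}\right) = \left(-7955\right) \left(- \frac{1}{240219}\right) = \frac{7955}{240219}$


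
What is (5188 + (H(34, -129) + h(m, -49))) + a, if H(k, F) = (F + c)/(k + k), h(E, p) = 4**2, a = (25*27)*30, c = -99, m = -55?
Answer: 432661/17 ≈ 25451.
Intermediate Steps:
a = 20250 (a = 675*30 = 20250)
h(E, p) = 16
H(k, F) = (-99 + F)/(2*k) (H(k, F) = (F - 99)/(k + k) = (-99 + F)/((2*k)) = (-99 + F)*(1/(2*k)) = (-99 + F)/(2*k))
(5188 + (H(34, -129) + h(m, -49))) + a = (5188 + ((1/2)*(-99 - 129)/34 + 16)) + 20250 = (5188 + ((1/2)*(1/34)*(-228) + 16)) + 20250 = (5188 + (-57/17 + 16)) + 20250 = (5188 + 215/17) + 20250 = 88411/17 + 20250 = 432661/17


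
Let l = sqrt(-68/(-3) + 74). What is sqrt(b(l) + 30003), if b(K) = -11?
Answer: 2*sqrt(7498) ≈ 173.18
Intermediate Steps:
l = sqrt(870)/3 (l = sqrt(-68*(-1/3) + 74) = sqrt(68/3 + 74) = sqrt(290/3) = sqrt(870)/3 ≈ 9.8319)
sqrt(b(l) + 30003) = sqrt(-11 + 30003) = sqrt(29992) = 2*sqrt(7498)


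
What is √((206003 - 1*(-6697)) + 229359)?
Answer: √442059 ≈ 664.88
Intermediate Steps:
√((206003 - 1*(-6697)) + 229359) = √((206003 + 6697) + 229359) = √(212700 + 229359) = √442059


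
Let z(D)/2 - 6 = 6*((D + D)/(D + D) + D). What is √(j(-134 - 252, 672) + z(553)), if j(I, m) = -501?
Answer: √6159 ≈ 78.479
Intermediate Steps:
z(D) = 24 + 12*D (z(D) = 12 + 2*(6*((D + D)/(D + D) + D)) = 12 + 2*(6*((2*D)/((2*D)) + D)) = 12 + 2*(6*((2*D)*(1/(2*D)) + D)) = 12 + 2*(6*(1 + D)) = 12 + 2*(6 + 6*D) = 12 + (12 + 12*D) = 24 + 12*D)
√(j(-134 - 252, 672) + z(553)) = √(-501 + (24 + 12*553)) = √(-501 + (24 + 6636)) = √(-501 + 6660) = √6159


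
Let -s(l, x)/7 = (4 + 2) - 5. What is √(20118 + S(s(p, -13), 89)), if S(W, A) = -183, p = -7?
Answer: 3*√2215 ≈ 141.19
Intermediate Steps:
s(l, x) = -7 (s(l, x) = -7*((4 + 2) - 5) = -7*(6 - 5) = -7*1 = -7)
√(20118 + S(s(p, -13), 89)) = √(20118 - 183) = √19935 = 3*√2215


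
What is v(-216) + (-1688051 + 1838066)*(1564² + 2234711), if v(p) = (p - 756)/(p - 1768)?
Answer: 348286866004323/496 ≈ 7.0219e+11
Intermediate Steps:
v(p) = (-756 + p)/(-1768 + p)
v(-216) + (-1688051 + 1838066)*(1564² + 2234711) = (-756 - 216)/(-1768 - 216) + (-1688051 + 1838066)*(1564² + 2234711) = -972/(-1984) + 150015*(2446096 + 2234711) = -1/1984*(-972) + 150015*4680807 = 243/496 + 702191262105 = 348286866004323/496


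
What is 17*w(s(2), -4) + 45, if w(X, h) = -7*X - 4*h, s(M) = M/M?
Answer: 198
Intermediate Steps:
s(M) = 1
17*w(s(2), -4) + 45 = 17*(-7*1 - 4*(-4)) + 45 = 17*(-7 + 16) + 45 = 17*9 + 45 = 153 + 45 = 198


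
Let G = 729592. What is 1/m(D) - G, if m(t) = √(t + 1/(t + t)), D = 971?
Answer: -729592 + √3661996386/1885683 ≈ -7.2959e+5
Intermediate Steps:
m(t) = √(t + 1/(2*t))
1/m(D) - G = 1/(√(2/971 + 4*971)/2) - 1*729592 = 1/(√(2*(1/971) + 3884)/2) - 729592 = 1/(√(2/971 + 3884)/2) - 729592 = 1/(√(3771366/971)/2) - 729592 = 1/((√3661996386/971)/2) - 729592 = 1/(√3661996386/1942) - 729592 = √3661996386/1885683 - 729592 = -729592 + √3661996386/1885683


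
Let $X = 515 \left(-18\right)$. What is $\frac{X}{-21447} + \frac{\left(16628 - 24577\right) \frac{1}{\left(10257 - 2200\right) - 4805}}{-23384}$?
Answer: $\frac{78345053507}{181214682144} \approx 0.43233$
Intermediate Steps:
$X = -9270$
$\frac{X}{-21447} + \frac{\left(16628 - 24577\right) \frac{1}{\left(10257 - 2200\right) - 4805}}{-23384} = - \frac{9270}{-21447} + \frac{\left(16628 - 24577\right) \frac{1}{\left(10257 - 2200\right) - 4805}}{-23384} = \left(-9270\right) \left(- \frac{1}{21447}\right) + - \frac{7949}{8057 - 4805} \left(- \frac{1}{23384}\right) = \frac{1030}{2383} + - \frac{7949}{3252} \left(- \frac{1}{23384}\right) = \frac{1030}{2383} + \left(-7949\right) \frac{1}{3252} \left(- \frac{1}{23384}\right) = \frac{1030}{2383} - - \frac{7949}{76044768} = \frac{1030}{2383} + \frac{7949}{76044768} = \frac{78345053507}{181214682144}$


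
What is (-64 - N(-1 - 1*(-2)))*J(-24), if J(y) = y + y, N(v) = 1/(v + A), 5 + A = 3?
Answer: 3024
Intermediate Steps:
A = -2 (A = -5 + 3 = -2)
N(v) = 1/(-2 + v) (N(v) = 1/(v - 2) = 1/(-2 + v))
J(y) = 2*y
(-64 - N(-1 - 1*(-2)))*J(-24) = (-64 - 1/(-2 + (-1 - 1*(-2))))*(2*(-24)) = (-64 - 1/(-2 + (-1 + 2)))*(-48) = (-64 - 1/(-2 + 1))*(-48) = (-64 - 1/(-1))*(-48) = (-64 - 1*(-1))*(-48) = (-64 + 1)*(-48) = -63*(-48) = 3024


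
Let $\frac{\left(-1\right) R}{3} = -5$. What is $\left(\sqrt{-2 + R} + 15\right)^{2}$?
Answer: $\left(15 + \sqrt{13}\right)^{2} \approx 346.17$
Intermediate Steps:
$R = 15$ ($R = \left(-3\right) \left(-5\right) = 15$)
$\left(\sqrt{-2 + R} + 15\right)^{2} = \left(\sqrt{-2 + 15} + 15\right)^{2} = \left(\sqrt{13} + 15\right)^{2} = \left(15 + \sqrt{13}\right)^{2}$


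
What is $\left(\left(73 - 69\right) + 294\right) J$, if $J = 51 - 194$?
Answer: $-42614$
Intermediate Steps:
$J = -143$
$\left(\left(73 - 69\right) + 294\right) J = \left(\left(73 - 69\right) + 294\right) \left(-143\right) = \left(4 + 294\right) \left(-143\right) = 298 \left(-143\right) = -42614$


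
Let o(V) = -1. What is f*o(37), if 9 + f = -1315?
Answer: 1324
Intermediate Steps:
f = -1324 (f = -9 - 1315 = -1324)
f*o(37) = -1324*(-1) = 1324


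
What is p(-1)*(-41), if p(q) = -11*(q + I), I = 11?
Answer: 4510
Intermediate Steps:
p(q) = -121 - 11*q (p(q) = -11*(q + 11) = -11*(11 + q) = -121 - 11*q)
p(-1)*(-41) = (-121 - 11*(-1))*(-41) = (-121 + 11)*(-41) = -110*(-41) = 4510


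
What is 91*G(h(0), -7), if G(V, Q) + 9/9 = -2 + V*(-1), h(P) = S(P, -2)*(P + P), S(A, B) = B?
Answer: -273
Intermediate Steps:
h(P) = -4*P (h(P) = -2*(P + P) = -4*P)
G(V, Q) = -3 - V (G(V, Q) = -1 + (-2 + V*(-1)) = -1 + (-2 - V) = -3 - V)
91*G(h(0), -7) = 91*(-3 - (-4)*0) = 91*(-3 - 1*0) = 91*(-3 + 0) = 91*(-3) = -273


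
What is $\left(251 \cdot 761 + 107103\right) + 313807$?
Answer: $611921$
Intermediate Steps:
$\left(251 \cdot 761 + 107103\right) + 313807 = \left(191011 + 107103\right) + 313807 = 298114 + 313807 = 611921$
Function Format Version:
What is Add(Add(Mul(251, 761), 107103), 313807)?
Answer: 611921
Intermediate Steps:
Add(Add(Mul(251, 761), 107103), 313807) = Add(Add(191011, 107103), 313807) = Add(298114, 313807) = 611921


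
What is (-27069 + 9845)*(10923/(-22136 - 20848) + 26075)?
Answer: -804358558727/1791 ≈ -4.4911e+8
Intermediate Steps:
(-27069 + 9845)*(10923/(-22136 - 20848) + 26075) = -17224*(10923/(-42984) + 26075) = -17224*(10923*(-1/42984) + 26075) = -17224*(-3641/14328 + 26075) = -17224*373598959/14328 = -804358558727/1791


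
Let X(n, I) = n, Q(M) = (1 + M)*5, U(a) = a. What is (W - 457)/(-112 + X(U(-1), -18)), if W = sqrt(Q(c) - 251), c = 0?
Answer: 457/113 - I*sqrt(246)/113 ≈ 4.0443 - 0.1388*I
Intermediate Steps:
Q(M) = 5 + 5*M
W = I*sqrt(246) (W = sqrt((5 + 5*0) - 251) = sqrt((5 + 0) - 251) = sqrt(5 - 251) = sqrt(-246) = I*sqrt(246) ≈ 15.684*I)
(W - 457)/(-112 + X(U(-1), -18)) = (I*sqrt(246) - 457)/(-112 - 1) = (-457 + I*sqrt(246))/(-113) = (-457 + I*sqrt(246))*(-1/113) = 457/113 - I*sqrt(246)/113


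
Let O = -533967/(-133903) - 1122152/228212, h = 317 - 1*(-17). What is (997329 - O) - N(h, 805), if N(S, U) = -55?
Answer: 23159847568211/23220571 ≈ 9.9739e+5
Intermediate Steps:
h = 334 (h = 317 + 17 = 334)
O = -21581947/23220571 (O = -533967*(-1/133903) - 1122152*1/228212 = 1623/407 - 280538/57053 = -21581947/23220571 ≈ -0.92943)
(997329 - O) - N(h, 805) = (997329 - 1*(-21581947/23220571)) - 1*(-55) = (997329 + 21581947/23220571) + 55 = 23158570436806/23220571 + 55 = 23159847568211/23220571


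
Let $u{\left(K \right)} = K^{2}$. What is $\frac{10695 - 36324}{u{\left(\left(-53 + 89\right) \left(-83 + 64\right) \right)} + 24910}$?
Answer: $- \frac{25629}{492766} \approx -0.05201$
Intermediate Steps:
$\frac{10695 - 36324}{u{\left(\left(-53 + 89\right) \left(-83 + 64\right) \right)} + 24910} = \frac{10695 - 36324}{\left(\left(-53 + 89\right) \left(-83 + 64\right)\right)^{2} + 24910} = - \frac{25629}{\left(36 \left(-19\right)\right)^{2} + 24910} = - \frac{25629}{\left(-684\right)^{2} + 24910} = - \frac{25629}{467856 + 24910} = - \frac{25629}{492766}$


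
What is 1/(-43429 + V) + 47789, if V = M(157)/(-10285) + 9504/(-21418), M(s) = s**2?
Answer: 228606928879801929/4783672581346 ≈ 47789.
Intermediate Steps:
V = -312840461/110142065 (V = 157**2/(-10285) + 9504/(-21418) = 24649*(-1/10285) + 9504*(-1/21418) = -24649/10285 - 4752/10709 = -312840461/110142065 ≈ -2.8403)
1/(-43429 + V) + 47789 = 1/(-43429 - 312840461/110142065) + 47789 = 1/(-4783672581346/110142065) + 47789 = -110142065/4783672581346 + 47789 = 228606928879801929/4783672581346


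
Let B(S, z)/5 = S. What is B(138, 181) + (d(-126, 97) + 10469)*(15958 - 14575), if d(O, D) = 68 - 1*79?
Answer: 14464104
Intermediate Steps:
B(S, z) = 5*S
d(O, D) = -11 (d(O, D) = 68 - 79 = -11)
B(138, 181) + (d(-126, 97) + 10469)*(15958 - 14575) = 5*138 + (-11 + 10469)*(15958 - 14575) = 690 + 10458*1383 = 690 + 14463414 = 14464104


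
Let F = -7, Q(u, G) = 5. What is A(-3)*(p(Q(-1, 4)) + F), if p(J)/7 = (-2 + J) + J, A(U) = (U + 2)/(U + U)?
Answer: 49/6 ≈ 8.1667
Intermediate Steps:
A(U) = (2 + U)/(2*U) (A(U) = (2 + U)/((2*U)) = (2 + U)*(1/(2*U)) = (2 + U)/(2*U))
p(J) = -14 + 14*J (p(J) = 7*((-2 + J) + J) = 7*(-2 + 2*J) = -14 + 14*J)
A(-3)*(p(Q(-1, 4)) + F) = ((½)*(2 - 3)/(-3))*((-14 + 14*5) - 7) = ((½)*(-⅓)*(-1))*((-14 + 70) - 7) = (56 - 7)/6 = (⅙)*49 = 49/6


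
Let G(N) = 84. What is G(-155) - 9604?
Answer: -9520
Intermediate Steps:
G(-155) - 9604 = 84 - 9604 = -9520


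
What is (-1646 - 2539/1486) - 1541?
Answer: -4738421/1486 ≈ -3188.7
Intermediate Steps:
(-1646 - 2539/1486) - 1541 = -2448495/1486 - 1541 = -4738421/1486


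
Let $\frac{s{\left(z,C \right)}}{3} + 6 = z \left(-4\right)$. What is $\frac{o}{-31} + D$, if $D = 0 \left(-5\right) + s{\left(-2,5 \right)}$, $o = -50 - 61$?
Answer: $\frac{297}{31} \approx 9.5806$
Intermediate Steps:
$o = -111$
$s{\left(z,C \right)} = -18 - 12 z$ ($s{\left(z,C \right)} = -18 + 3 z \left(-4\right) = -18 + 3 \left(- 4 z\right) = -18 - 12 z$)
$D = 6$ ($D = 0 \left(-5\right) - -6 = 0 + \left(-18 + 24\right) = 0 + 6 = 6$)
$\frac{o}{-31} + D = - \frac{111}{-31} + 6 = \left(-111\right) \left(- \frac{1}{31}\right) + 6 = \frac{111}{31} + 6 = \frac{297}{31}$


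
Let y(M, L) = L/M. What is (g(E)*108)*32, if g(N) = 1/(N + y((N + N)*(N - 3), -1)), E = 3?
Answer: 0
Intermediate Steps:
g(N) = 1/(N - 1/(2*N*(-3 + N))) (g(N) = 1/(N - 1/((N + N)*(N - 3))) = 1/(N - 1/((2*N)*(-3 + N))) = 1/(N - 1/(2*N*(-3 + N))))
(g(E)*108)*32 = ((2*3*(-3 + 3)/(-1 + 2*3²*(-3 + 3)))*108)*32 = ((2*3*0/(-1 + 2*9*0))*108)*32 = ((2*3*0/(-1 + 0))*108)*32 = ((2*3*0/(-1))*108)*32 = ((2*3*(-1)*0)*108)*32 = (0*108)*32 = 0*32 = 0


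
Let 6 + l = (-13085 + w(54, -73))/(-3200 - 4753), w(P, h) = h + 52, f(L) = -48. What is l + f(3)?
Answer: -416356/7953 ≈ -52.352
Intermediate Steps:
w(P, h) = 52 + h
l = -34612/7953 (l = -6 + (-13085 + (52 - 73))/(-3200 - 4753) = -6 + (-13085 - 21)/(-7953) = -6 - 13106*(-1/7953) = -6 + 13106/7953 = -34612/7953 ≈ -4.3521)
l + f(3) = -34612/7953 - 48 = -416356/7953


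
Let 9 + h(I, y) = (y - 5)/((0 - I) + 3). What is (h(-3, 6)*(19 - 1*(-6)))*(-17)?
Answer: 22525/6 ≈ 3754.2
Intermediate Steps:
h(I, y) = -9 + (-5 + y)/(3 - I) (h(I, y) = -9 + (y - 5)/((0 - I) + 3) = -9 + (-5 + y)/(-I + 3) = -9 + (-5 + y)/(3 - I))
(h(-3, 6)*(19 - 1*(-6)))*(-17) = (((32 - 1*6 - 9*(-3))/(-3 - 3))*(19 - 1*(-6)))*(-17) = (((32 - 6 + 27)/(-6))*(19 + 6))*(-17) = (-⅙*53*25)*(-17) = -53/6*25*(-17) = -1325/6*(-17) = 22525/6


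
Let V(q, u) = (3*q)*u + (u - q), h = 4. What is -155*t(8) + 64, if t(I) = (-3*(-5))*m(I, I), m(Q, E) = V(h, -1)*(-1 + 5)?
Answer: 158164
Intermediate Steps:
V(q, u) = u - q + 3*q*u (V(q, u) = 3*q*u + (u - q) = u - q + 3*q*u)
m(Q, E) = -68 (m(Q, E) = (-1 - 1*4 + 3*4*(-1))*(-1 + 5) = (-1 - 4 - 12)*4 = -17*4 = -68)
t(I) = -1020 (t(I) = -3*(-5)*(-68) = 15*(-68) = -1020)
-155*t(8) + 64 = -155*(-1020) + 64 = 158100 + 64 = 158164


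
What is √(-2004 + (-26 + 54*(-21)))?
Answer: 2*I*√791 ≈ 56.249*I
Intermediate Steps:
√(-2004 + (-26 + 54*(-21))) = √(-2004 + (-26 - 1134)) = √(-2004 - 1160) = √(-3164) = 2*I*√791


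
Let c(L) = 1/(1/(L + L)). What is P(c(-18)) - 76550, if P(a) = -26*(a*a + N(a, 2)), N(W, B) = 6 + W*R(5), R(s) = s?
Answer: -105722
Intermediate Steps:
N(W, B) = 6 + 5*W (N(W, B) = 6 + W*5 = 6 + 5*W)
c(L) = 2*L (c(L) = 1/(1/(2*L)) = 2*L)
P(a) = -156 - 130*a - 26*a² (P(a) = -26*(a*a + (6 + 5*a)) = -26*(a² + (6 + 5*a)) = -26*(6 + a² + 5*a) = -156 - 130*a - 26*a²)
P(c(-18)) - 76550 = (-156 - 260*(-18) - 26*(2*(-18))²) - 76550 = (-156 - 130*(-36) - 26*(-36)²) - 76550 = (-156 + 4680 - 26*1296) - 76550 = (-156 + 4680 - 33696) - 76550 = -29172 - 76550 = -105722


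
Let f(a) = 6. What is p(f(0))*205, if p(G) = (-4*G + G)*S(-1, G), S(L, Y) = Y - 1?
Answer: -18450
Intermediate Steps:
S(L, Y) = -1 + Y
p(G) = -3*G*(-1 + G) (p(G) = (-4*G + G)*(-1 + G) = (-3*G)*(-1 + G) = -3*G*(-1 + G))
p(f(0))*205 = (3*6*(1 - 1*6))*205 = (3*6*(1 - 6))*205 = (3*6*(-5))*205 = -90*205 = -18450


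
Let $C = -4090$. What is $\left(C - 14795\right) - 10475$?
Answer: $-29360$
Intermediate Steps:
$\left(C - 14795\right) - 10475 = \left(-4090 - 14795\right) - 10475 = -18885 - 10475 = -29360$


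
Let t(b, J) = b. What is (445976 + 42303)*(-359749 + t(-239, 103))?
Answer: -175774580652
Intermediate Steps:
(445976 + 42303)*(-359749 + t(-239, 103)) = (445976 + 42303)*(-359749 - 239) = 488279*(-359988) = -175774580652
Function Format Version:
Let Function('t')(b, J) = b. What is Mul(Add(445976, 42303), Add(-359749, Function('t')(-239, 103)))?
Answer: -175774580652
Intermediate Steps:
Mul(Add(445976, 42303), Add(-359749, Function('t')(-239, 103))) = Mul(Add(445976, 42303), Add(-359749, -239)) = Mul(488279, -359988) = -175774580652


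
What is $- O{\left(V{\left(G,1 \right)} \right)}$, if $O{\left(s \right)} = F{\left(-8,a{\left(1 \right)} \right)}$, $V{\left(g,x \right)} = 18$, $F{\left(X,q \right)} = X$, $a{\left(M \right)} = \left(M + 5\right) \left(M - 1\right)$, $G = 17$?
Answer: $8$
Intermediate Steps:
$a{\left(M \right)} = \left(-1 + M\right) \left(5 + M\right)$ ($a{\left(M \right)} = \left(5 + M\right) \left(-1 + M\right) = \left(-1 + M\right) \left(5 + M\right)$)
$O{\left(s \right)} = -8$
$- O{\left(V{\left(G,1 \right)} \right)} = \left(-1\right) \left(-8\right) = 8$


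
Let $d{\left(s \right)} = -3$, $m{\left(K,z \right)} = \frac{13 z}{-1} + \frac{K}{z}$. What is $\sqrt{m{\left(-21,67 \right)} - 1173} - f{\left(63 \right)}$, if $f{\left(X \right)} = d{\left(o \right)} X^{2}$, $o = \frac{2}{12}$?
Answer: $11907 + \frac{i \sqrt{9176923}}{67} \approx 11907.0 + 45.214 i$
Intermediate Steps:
$m{\left(K,z \right)} = - 13 z + \frac{K}{z}$ ($m{\left(K,z \right)} = 13 z \left(-1\right) + \frac{K}{z} = - 13 z + \frac{K}{z}$)
$o = \frac{1}{6}$ ($o = 2 \cdot \frac{1}{12} = \frac{1}{6} \approx 0.16667$)
$f{\left(X \right)} = - 3 X^{2}$
$\sqrt{m{\left(-21,67 \right)} - 1173} - f{\left(63 \right)} = \sqrt{\left(\left(-13\right) 67 - \frac{21}{67}\right) - 1173} - - 3 \cdot 63^{2} = \sqrt{\left(-871 - \frac{21}{67}\right) - 1173} - \left(-3\right) 3969 = \sqrt{\left(-871 - \frac{21}{67}\right) - 1173} - -11907 = \sqrt{- \frac{58378}{67} - 1173} + 11907 = \sqrt{- \frac{136969}{67}} + 11907 = \frac{i \sqrt{9176923}}{67} + 11907 = 11907 + \frac{i \sqrt{9176923}}{67}$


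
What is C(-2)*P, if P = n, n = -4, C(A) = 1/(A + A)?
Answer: 1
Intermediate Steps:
C(A) = 1/(2*A)
P = -4
C(-2)*P = ((1/2)/(-2))*(-4) = ((1/2)*(-1/2))*(-4) = -1/4*(-4) = 1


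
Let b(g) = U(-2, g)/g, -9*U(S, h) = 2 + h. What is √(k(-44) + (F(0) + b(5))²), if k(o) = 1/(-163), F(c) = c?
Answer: √971806/7335 ≈ 0.13440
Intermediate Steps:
U(S, h) = -2/9 - h/9 (U(S, h) = -(2 + h)/9 = -2/9 - h/9)
b(g) = (-2/9 - g/9)/g
k(o) = -1/163
√(k(-44) + (F(0) + b(5))²) = √(-1/163 + (0 + (⅑)*(-2 - 1*5)/5)²) = √(-1/163 + (0 + (⅑)*(⅕)*(-2 - 5))²) = √(-1/163 + (0 + (⅑)*(⅕)*(-7))²) = √(-1/163 + (0 - 7/45)²) = √(-1/163 + (-7/45)²) = √(-1/163 + 49/2025) = √(5962/330075) = √971806/7335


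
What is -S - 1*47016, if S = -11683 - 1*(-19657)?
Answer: -54990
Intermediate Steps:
S = 7974 (S = -11683 + 19657 = 7974)
-S - 1*47016 = -1*7974 - 1*47016 = -7974 - 47016 = -54990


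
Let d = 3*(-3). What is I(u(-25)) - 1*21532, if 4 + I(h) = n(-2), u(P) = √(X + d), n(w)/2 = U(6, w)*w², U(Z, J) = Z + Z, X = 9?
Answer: -21440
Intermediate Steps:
U(Z, J) = 2*Z
n(w) = 24*w² (n(w) = 2*((2*6)*w²) = 2*(12*w²) = 24*w²)
d = -9
u(P) = 0 (u(P) = √(9 - 9) = √0 = 0)
I(h) = 92 (I(h) = -4 + 24*(-2)² = -4 + 24*4 = -4 + 96 = 92)
I(u(-25)) - 1*21532 = 92 - 1*21532 = 92 - 21532 = -21440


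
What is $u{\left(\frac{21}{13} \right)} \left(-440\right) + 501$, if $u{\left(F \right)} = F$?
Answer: $- \frac{2727}{13} \approx -209.77$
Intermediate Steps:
$u{\left(\frac{21}{13} \right)} \left(-440\right) + 501 = \frac{21}{13} \left(-440\right) + 501 = - \frac{9240}{13} + 501 = - \frac{2727}{13}$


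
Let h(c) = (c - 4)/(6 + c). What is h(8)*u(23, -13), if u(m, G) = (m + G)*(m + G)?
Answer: 200/7 ≈ 28.571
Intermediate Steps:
u(m, G) = (G + m)² (u(m, G) = (G + m)*(G + m) = (G + m)²)
h(c) = (-4 + c)/(6 + c)
h(8)*u(23, -13) = ((-4 + 8)/(6 + 8))*(-13 + 23)² = (4/14)*10² = ((1/14)*4)*100 = (2/7)*100 = 200/7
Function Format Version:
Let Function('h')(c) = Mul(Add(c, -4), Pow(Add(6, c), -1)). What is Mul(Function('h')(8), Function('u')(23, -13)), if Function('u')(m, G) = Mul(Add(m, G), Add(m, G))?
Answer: Rational(200, 7) ≈ 28.571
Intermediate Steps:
Function('u')(m, G) = Pow(Add(G, m), 2) (Function('u')(m, G) = Mul(Add(G, m), Add(G, m)) = Pow(Add(G, m), 2))
Function('h')(c) = Mul(Pow(Add(6, c), -1), Add(-4, c)) (Function('h')(c) = Mul(Add(-4, c), Pow(Add(6, c), -1)) = Mul(Pow(Add(6, c), -1), Add(-4, c)))
Mul(Function('h')(8), Function('u')(23, -13)) = Mul(Mul(Pow(Add(6, 8), -1), Add(-4, 8)), Pow(Add(-13, 23), 2)) = Mul(Mul(Pow(14, -1), 4), Pow(10, 2)) = Mul(Mul(Rational(1, 14), 4), 100) = Mul(Rational(2, 7), 100) = Rational(200, 7)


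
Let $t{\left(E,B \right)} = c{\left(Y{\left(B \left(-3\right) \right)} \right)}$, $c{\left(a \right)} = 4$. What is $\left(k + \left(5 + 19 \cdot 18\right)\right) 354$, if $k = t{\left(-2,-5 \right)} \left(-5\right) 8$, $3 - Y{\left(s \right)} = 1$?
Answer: $66198$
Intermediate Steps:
$Y{\left(s \right)} = 2$ ($Y{\left(s \right)} = 3 - 1 = 2$)
$t{\left(E,B \right)} = 4$
$k = -160$ ($k = 4 \left(-5\right) 8 = \left(-20\right) 8 = -160$)
$\left(k + \left(5 + 19 \cdot 18\right)\right) 354 = \left(-160 + \left(5 + 19 \cdot 18\right)\right) 354 = \left(-160 + \left(5 + 342\right)\right) 354 = \left(-160 + 347\right) 354 = 187 \cdot 354 = 66198$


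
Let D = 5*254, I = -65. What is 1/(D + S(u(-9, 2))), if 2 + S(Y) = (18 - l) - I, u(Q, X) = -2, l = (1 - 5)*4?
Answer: 1/1367 ≈ 0.00073153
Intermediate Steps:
l = -16 (l = -4*4 = -16)
D = 1270
S(Y) = 97 (S(Y) = -2 + ((18 - 1*(-16)) - 1*(-65)) = -2 + ((18 + 16) + 65) = -2 + (34 + 65) = -2 + 99 = 97)
1/(D + S(u(-9, 2))) = 1/(1270 + 97) = 1/1367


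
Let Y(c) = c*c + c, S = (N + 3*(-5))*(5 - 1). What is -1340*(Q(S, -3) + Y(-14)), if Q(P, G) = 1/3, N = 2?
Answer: -732980/3 ≈ -2.4433e+5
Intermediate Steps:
S = -52 (S = (2 + 3*(-5))*(5 - 1) = (2 - 15)*4 = -13*4 = -52)
Q(P, G) = ⅓
Y(c) = c + c² (Y(c) = c² + c = c + c²)
-1340*(Q(S, -3) + Y(-14)) = -1340*(⅓ - 14*(1 - 14)) = -1340*(⅓ - 14*(-13)) = -1340*(⅓ + 182) = -1340*547/3 = -732980/3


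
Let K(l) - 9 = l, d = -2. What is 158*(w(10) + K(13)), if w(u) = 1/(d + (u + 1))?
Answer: 31442/9 ≈ 3493.6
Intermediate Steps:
K(l) = 9 + l
w(u) = 1/(-1 + u) (w(u) = 1/(-2 + (u + 1)) = 1/(-2 + (1 + u)) = 1/(-1 + u))
158*(w(10) + K(13)) = 158*(1/(-1 + 10) + (9 + 13)) = 158*(1/9 + 22) = 158*(⅑ + 22) = 158*(199/9) = 31442/9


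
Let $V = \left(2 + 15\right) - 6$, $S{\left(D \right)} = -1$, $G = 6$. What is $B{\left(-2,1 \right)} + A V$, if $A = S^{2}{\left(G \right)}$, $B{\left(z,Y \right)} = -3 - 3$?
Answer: $5$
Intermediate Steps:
$B{\left(z,Y \right)} = -6$
$V = 11$ ($V = 17 - 6 = 11$)
$A = 1$ ($A = \left(-1\right)^{2} = 1$)
$B{\left(-2,1 \right)} + A V = -6 + 1 \cdot 11 = -6 + 11 = 5$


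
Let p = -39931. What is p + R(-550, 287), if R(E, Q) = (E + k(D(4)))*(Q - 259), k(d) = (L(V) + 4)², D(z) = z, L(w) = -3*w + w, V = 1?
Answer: -55219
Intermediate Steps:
L(w) = -2*w
k(d) = 4 (k(d) = (-2*1 + 4)² = (-2 + 4)² = 2² = 4)
R(E, Q) = (-259 + Q)*(4 + E) (R(E, Q) = (E + 4)*(Q - 259) = (4 + E)*(-259 + Q) = (-259 + Q)*(4 + E))
p + R(-550, 287) = -39931 + (-1036 - 259*(-550) + 4*287 - 550*287) = -39931 + (-1036 + 142450 + 1148 - 157850) = -39931 - 15288 = -55219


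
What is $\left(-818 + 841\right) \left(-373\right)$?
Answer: $-8579$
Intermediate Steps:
$\left(-818 + 841\right) \left(-373\right) = 23 \left(-373\right) = -8579$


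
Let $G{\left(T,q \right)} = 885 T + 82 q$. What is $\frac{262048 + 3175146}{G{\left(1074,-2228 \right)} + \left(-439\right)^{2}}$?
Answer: $\frac{3437194}{960515} \approx 3.5785$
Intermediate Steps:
$G{\left(T,q \right)} = 82 q + 885 T$
$\frac{262048 + 3175146}{G{\left(1074,-2228 \right)} + \left(-439\right)^{2}} = \frac{262048 + 3175146}{\left(82 \left(-2228\right) + 885 \cdot 1074\right) + \left(-439\right)^{2}} = \frac{3437194}{\left(-182696 + 950490\right) + 192721} = \frac{3437194}{767794 + 192721} = \frac{3437194}{960515}$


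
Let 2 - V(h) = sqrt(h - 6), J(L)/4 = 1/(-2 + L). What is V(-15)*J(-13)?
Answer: -8/15 + 4*I*sqrt(21)/15 ≈ -0.53333 + 1.222*I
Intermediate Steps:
J(L) = 4/(-2 + L)
V(h) = 2 - sqrt(-6 + h) (V(h) = 2 - sqrt(h - 6) = 2 - sqrt(-6 + h))
V(-15)*J(-13) = (2 - sqrt(-6 - 15))*(4/(-2 - 13)) = (2 - sqrt(-21))*(4/(-15)) = (2 - I*sqrt(21))*(4*(-1/15)) = (2 - I*sqrt(21))*(-4/15) = -8/15 + 4*I*sqrt(21)/15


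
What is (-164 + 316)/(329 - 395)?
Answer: -76/33 ≈ -2.3030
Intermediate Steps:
(-164 + 316)/(329 - 395) = 152/(-66) = 152*(-1/66) = -76/33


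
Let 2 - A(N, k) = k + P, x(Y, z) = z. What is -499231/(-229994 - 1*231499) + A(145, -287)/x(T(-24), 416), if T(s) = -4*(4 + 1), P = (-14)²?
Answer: 250598945/191981088 ≈ 1.3053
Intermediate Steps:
P = 196
T(s) = -20 (T(s) = -4*5 = -20)
A(N, k) = -194 - k (A(N, k) = 2 - (k + 196) = 2 - (196 + k) = 2 + (-196 - k) = -194 - k)
-499231/(-229994 - 1*231499) + A(145, -287)/x(T(-24), 416) = -499231/(-229994 - 1*231499) + (-194 - 1*(-287))/416 = -499231/(-229994 - 231499) + (-194 + 287)*(1/416) = -499231/(-461493) + 93*(1/416) = -499231*(-1/461493) + 93/416 = 499231/461493 + 93/416 = 250598945/191981088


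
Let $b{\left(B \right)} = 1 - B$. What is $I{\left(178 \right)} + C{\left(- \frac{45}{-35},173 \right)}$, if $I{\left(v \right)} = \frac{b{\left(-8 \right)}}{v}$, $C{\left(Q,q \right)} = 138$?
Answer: $\frac{24573}{178} \approx 138.05$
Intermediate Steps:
$I{\left(v \right)} = \frac{9}{v}$ ($I{\left(v \right)} = \frac{1 - -8}{v} = \frac{1 + 8}{v} = \frac{9}{v}$)
$I{\left(178 \right)} + C{\left(- \frac{45}{-35},173 \right)} = \frac{9}{178} + 138 = \frac{24573}{178}$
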